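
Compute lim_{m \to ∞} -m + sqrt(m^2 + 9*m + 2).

9/2

An ∞ − ∞ form. Rationalising with the conjugate, the difference becomes (9m + 2) / (√(m^2 + 9*m + 2) + m).
For large m the denominator behaves like 2·m, so the quotient tends to 9/2 = 9/2.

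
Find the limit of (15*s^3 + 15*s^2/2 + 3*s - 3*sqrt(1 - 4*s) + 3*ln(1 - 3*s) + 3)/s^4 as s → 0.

Substitution gives 0/0 (the numerator vanishes to order 4).
Expand each term to order s^4: the coefficient of s^4 in -3·√(1 - 4s) is 30 and in 3·ln(1 - 3s) is -243/4.
Lower-order terms cancel with the polynomial part, so the numerator is (-123/4)·s^4 + o(s^4), and the limit is (-123/4)/(1) = -123/4.

-123/4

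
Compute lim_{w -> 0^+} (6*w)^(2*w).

1

Base → 0⁺ and exponent → 0⁺: a 0^0 form.
Take logs: 2w·ln(6w). This is 0·(−∞); rewriting as ln(6w)/(1/(2w)) and applying L'Hôpital gives 0.
Hence the limit is e^0 = 1.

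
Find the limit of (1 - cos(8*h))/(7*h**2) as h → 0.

Substitution gives 0/0.
Use (1 − cos u)/u² → 1/2 with u = 8h: the limit is 8²/(2·7) = 32/7.

32/7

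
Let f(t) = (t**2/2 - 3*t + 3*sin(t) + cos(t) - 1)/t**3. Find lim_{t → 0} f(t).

Substitution gives 0/0 (the numerator vanishes to order 3).
Expand each term to order t^3: the coefficient of t^3 in 3·sin(t) is -1/2 and in cos(t) is 0.
Lower-order terms cancel with the polynomial part, so the numerator is (-1/2)·t^3 + o(t^3), and the limit is (-1/2)/(1) = -1/2.

-1/2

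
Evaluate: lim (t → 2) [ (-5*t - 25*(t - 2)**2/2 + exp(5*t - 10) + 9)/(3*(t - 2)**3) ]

125/18

Direct substitution gives 0/0.
Apply L'Hôpital: lim (-25*t + 5*e^(5*t - 10) + 45)/(9*(t - 2)^2), still 0/0.
Apply L'Hôpital: lim (25*e^(5*t - 10) - 25)/(18*t - 36), still 0/0.
After 3 applications of L'Hôpital's rule the quotient is (125*e^(5*t - 10))/(18); substituting t = 2 gives 125/18.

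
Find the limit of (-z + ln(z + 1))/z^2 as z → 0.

Direct substitution gives 0/0.
Apply L'Hôpital: lim (-1 + 1/(z + 1))/(2*z), still 0/0.
After 2 applications of L'Hôpital's rule the quotient is (-1/(z + 1)^2)/(2); substituting z = 0 gives -1/2.

-1/2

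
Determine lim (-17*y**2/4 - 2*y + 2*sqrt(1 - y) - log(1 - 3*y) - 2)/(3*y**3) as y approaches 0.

71/24

Substitution gives 0/0; apply L'Hôpital's rule 3 times.
After differentiating numerator and denominator 3 times the quotient is (-54/(3*y - 1)^3 - 3/(4*(1 - y)^(5/2)))/(18); at y = 0 this is 71/24.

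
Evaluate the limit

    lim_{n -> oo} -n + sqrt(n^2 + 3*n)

An ∞ − ∞ form. Rationalising with the conjugate, the difference becomes (3n) / (√(n^2 + 3*n) + n).
For large n the denominator behaves like 2·n, so the quotient tends to 3/2 = 3/2.

3/2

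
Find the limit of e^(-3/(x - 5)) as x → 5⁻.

∞

As x → 5⁻, -3/(x - 5) → +∞, so e^(-3/(x - 5)) → ∞.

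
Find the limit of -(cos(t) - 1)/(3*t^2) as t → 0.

1/6

Direct substitution gives 0/0.
Apply L'Hôpital: lim (-sin(t))/(-6*t), still 0/0.
After 2 applications of L'Hôpital's rule the quotient is (-cos(t))/(-6); substituting t = 0 gives 1/6.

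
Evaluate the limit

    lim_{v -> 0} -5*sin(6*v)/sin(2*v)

-15

Substitution gives 0/0.
Divide numerator and denominator by v: sin(6v)/v → 6 and sin(2v)/v → 2, so the limit is -5·6/2 = -15.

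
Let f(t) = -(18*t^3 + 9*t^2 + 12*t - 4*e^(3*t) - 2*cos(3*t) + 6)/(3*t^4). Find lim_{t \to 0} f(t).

27/4

Substitution gives 0/0; apply L'Hôpital's rule 4 times.
After differentiating numerator and denominator 4 times the quotient is (-324*e^(3*t) - 162*cos(3*t))/(-72); at t = 0 this is 27/4.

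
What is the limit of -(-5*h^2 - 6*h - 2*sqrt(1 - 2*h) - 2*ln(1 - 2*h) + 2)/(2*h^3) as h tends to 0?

Substitution gives 0/0 (the numerator vanishes to order 3).
Expand each term to order h^3: the coefficient of h^3 in -2·ln(1 - 2h) is 16/3 and in -2·√(1 - 2h) is 1.
Lower-order terms cancel with the polynomial part, so the numerator is (19/3)·h^3 + o(h^3), and the limit is (19/3)/(-2) = -19/6.

-19/6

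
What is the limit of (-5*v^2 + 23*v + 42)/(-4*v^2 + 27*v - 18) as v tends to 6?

37/21

At v = 6 both the top and bottom vanish — a removable singularity. Factoring out (v - 6) from each leaves (-5*v - 7)/(3 - 4*v), which at v = 6 equals 37/21.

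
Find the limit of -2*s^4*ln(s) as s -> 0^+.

This is a 0·(−∞) form. Rewrite as -2·ln(s) / s^(−4) and apply L'Hôpital:
the derivative quotient is -2·(1/s) / (−4·s^(−5)) = (2/4)·s^4 → 0.

0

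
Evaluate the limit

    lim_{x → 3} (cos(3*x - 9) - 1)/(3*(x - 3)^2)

Direct substitution gives 0/0.
Apply L'Hôpital: lim (-3*sin(3*x - 9))/(6*x - 18), still 0/0.
After 2 applications of L'Hôpital's rule the quotient is (-9*cos(3*x - 9))/(6); substituting x = 3 gives -3/2.

-3/2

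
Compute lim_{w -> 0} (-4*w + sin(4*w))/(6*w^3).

-16/9

Direct substitution gives 0/0.
Apply L'Hôpital: lim (4*cos(4*w) - 4)/(18*w^2), still 0/0.
Apply L'Hôpital: lim (-16*sin(4*w))/(36*w), still 0/0.
After 3 applications of L'Hôpital's rule the quotient is (-64*cos(4*w))/(36); substituting w = 0 gives -16/9.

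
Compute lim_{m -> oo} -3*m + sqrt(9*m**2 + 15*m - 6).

This has the form ∞ − ∞. Multiply and divide by the conjugate √(9*m^2 + 15*m - 6) + 3m.
That gives (15m - 6) / (√(9*m^2 + 15*m - 6) + 3m).
Divide numerator and denominator by m: the limit is 15/(2·3) = 5/2.

5/2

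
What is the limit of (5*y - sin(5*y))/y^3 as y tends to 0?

Direct substitution gives 0/0.
Apply L'Hôpital: lim (5 - 5*cos(5*y))/(3*y^2), still 0/0.
Apply L'Hôpital: lim (25*sin(5*y))/(6*y), still 0/0.
After 3 applications of L'Hôpital's rule the quotient is (125*cos(5*y))/(6); substituting y = 0 gives 125/6.

125/6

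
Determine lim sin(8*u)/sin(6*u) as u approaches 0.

Substitution gives 0/0.
Divide numerator and denominator by u: sin(8u)/u → 8 and sin(6u)/u → 6, so the limit is 1·8/6 = 4/3.

4/3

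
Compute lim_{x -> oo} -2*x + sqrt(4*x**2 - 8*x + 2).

-2

This has the form ∞ − ∞. Multiply and divide by the conjugate √(4*x^2 - 8*x + 2) + 2x.
That gives (-8x + 2) / (√(4*x^2 - 8*x + 2) + 2x).
Divide numerator and denominator by x: the limit is -8/(2·2) = -2.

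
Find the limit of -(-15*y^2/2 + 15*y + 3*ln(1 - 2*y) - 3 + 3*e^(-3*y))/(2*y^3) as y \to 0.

Substitution gives 0/0 (the numerator vanishes to order 3).
Expand each term to order y^3: the coefficient of y^3 in 3·ln(1 - 2y) is -8 and in 3·e^(-3y) is -27/2.
Lower-order terms cancel with the polynomial part, so the numerator is (-43/2)·y^3 + o(y^3), and the limit is (-43/2)/(-2) = 43/4.

43/4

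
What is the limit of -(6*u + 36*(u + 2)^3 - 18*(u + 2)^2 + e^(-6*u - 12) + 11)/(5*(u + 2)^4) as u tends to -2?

Direct substitution gives 0/0.
Apply L'Hôpital: lim (-36*u + 108*(u + 2)^2 - 6*e^(-6*u - 12) - 66)/(-20*(u + 2)^3), still 0/0.
Apply L'Hôpital: lim (216*u + 36*e^(-6*u - 12) + 396)/(-60*(u + 2)^2), still 0/0.
Apply L'Hôpital: lim (216 - 216*e^(-6*u - 12))/(-120*u - 240), still 0/0.
After 4 applications of L'Hôpital's rule the quotient is (1296*e^(-6*u - 12))/(-120); substituting u = -2 gives -54/5.

-54/5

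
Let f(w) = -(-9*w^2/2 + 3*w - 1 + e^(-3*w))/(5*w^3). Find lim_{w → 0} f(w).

9/10

Direct substitution gives 0/0.
Apply L'Hôpital: lim (-9*w + 3 - 3*e^(-3*w))/(-15*w^2), still 0/0.
Apply L'Hôpital: lim (-9 + 9*e^(-3*w))/(-30*w), still 0/0.
After 3 applications of L'Hôpital's rule the quotient is (-27*e^(-3*w))/(-30); substituting w = 0 gives 9/10.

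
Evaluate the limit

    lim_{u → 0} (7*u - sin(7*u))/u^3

343/6

Direct substitution gives 0/0.
Apply L'Hôpital: lim (7 - 7*cos(7*u))/(3*u^2), still 0/0.
Apply L'Hôpital: lim (49*sin(7*u))/(6*u), still 0/0.
After 3 applications of L'Hôpital's rule the quotient is (343*cos(7*u))/(6); substituting u = 0 gives 343/6.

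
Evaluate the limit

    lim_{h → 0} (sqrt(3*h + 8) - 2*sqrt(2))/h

Substitution gives 0/0. Multiply numerator and denominator by the conjugate √(8 + 3h) + √8.
The numerator becomes (8 + 3h) − 8 = 3h, so the expression simplifies to 3/(√(8 + 3h) + √8).
Letting h → 0 gives 3/(2√8) = 3*√(2)/8.

3*√(2)/8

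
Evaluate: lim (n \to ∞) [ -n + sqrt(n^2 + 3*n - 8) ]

An ∞ − ∞ form. Rationalising with the conjugate, the difference becomes (3n - 8) / (√(n^2 + 3*n - 8) + n).
For large n the denominator behaves like 2·n, so the quotient tends to 3/2 = 3/2.

3/2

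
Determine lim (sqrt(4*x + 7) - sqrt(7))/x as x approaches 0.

2*√(7)/7

A 0/0 form; rationalise with √(7 + 4x) + √7. This collapses the numerator to 4x, leaving 4/(√(7 + 4x) + √7) → 4/(2√7) = 2*√(7)/7.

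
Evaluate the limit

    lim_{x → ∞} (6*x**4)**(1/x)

1

Base → ∞ and exponent → 0: an ∞^0 form.
Take logs: (1/x)·ln(6·x^4) = (ln 6 + 4·ln x)/x → 0.
So the limit is e^0 = 1.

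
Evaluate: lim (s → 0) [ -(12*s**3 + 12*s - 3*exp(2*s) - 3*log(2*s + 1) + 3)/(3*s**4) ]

Substitution gives 0/0 (the numerator vanishes to order 4).
Expand each term to order s^4: the coefficient of s^4 in -3·e^(2s) is -2 and in -3·ln(1 + 2s) is 12.
Lower-order terms cancel with the polynomial part, so the numerator is (10)·s^4 + o(s^4), and the limit is (10)/(-3) = -10/3.

-10/3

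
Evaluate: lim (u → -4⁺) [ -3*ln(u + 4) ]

∞

As u → -4⁺, u + 4 → 0⁺ and ln(u + 4) → −∞.
Multiplying by -3 gives ∞.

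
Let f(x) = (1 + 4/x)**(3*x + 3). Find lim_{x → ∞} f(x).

e^(12)

Write it as [(1 + 4/x)^x]^(3) · (1 + 4/x)^(3). The bracketed term tends to e^(4) and the second factor to 1, so the limit is e^(12).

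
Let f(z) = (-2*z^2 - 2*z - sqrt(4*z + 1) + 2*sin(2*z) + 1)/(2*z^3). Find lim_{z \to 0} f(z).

Substitution gives 0/0 (the numerator vanishes to order 3).
Expand each term to order z^3: the coefficient of z^3 in 2·sin(2z) is -8/3 and in −√(1 + 4z) is -4.
Lower-order terms cancel with the polynomial part, so the numerator is (-20/3)·z^3 + o(z^3), and the limit is (-20/3)/(2) = -10/3.

-10/3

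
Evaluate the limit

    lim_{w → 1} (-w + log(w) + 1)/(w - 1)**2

-1/2

Direct substitution gives 0/0.
Apply L'Hôpital: lim (-1 + 1/w)/(2*w - 2), still 0/0.
After 2 applications of L'Hôpital's rule the quotient is (-1/w^2)/(2); substituting w = 1 gives -1/2.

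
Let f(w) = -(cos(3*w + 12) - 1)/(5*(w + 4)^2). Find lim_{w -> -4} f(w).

9/10

Direct substitution gives 0/0.
Apply L'Hôpital: lim (-3*sin(3*w + 12))/(-10*w - 40), still 0/0.
After 2 applications of L'Hôpital's rule the quotient is (-9*cos(3*w + 12))/(-10); substituting w = -4 gives 9/10.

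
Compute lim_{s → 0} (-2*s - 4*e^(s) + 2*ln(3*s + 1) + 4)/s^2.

Substitution gives 0/0; apply L'Hôpital's rule 2 times.
After differentiating numerator and denominator 2 times the quotient is (-4*e^(s) - 18/(3*s + 1)^2)/(2); at s = 0 this is -11.

-11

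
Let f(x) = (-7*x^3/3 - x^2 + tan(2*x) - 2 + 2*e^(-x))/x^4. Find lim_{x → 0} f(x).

Substitution gives 0/0 (the numerator vanishes to order 4).
Expand each term to order x^4: the coefficient of x^4 in 2·e^(-x) is 1/12 and in tan(2x) is 0.
Lower-order terms cancel with the polynomial part, so the numerator is (1/12)·x^4 + o(x^4), and the limit is (1/12)/(1) = 1/12.

1/12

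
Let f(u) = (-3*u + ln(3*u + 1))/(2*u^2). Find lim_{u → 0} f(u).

Direct substitution gives 0/0.
Apply L'Hôpital: lim (-3 + 3/(3*u + 1))/(4*u), still 0/0.
After 2 applications of L'Hôpital's rule the quotient is (-9/(3*u + 1)^2)/(4); substituting u = 0 gives -9/4.

-9/4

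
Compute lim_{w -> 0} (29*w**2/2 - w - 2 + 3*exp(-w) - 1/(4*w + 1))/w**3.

Substitution gives 0/0 (the numerator vanishes to order 3).
Expand each term to order w^3: the coefficient of w^3 in −1/(1 + 4w) is 64 and in 3·e^(-w) is -1/2.
Lower-order terms cancel with the polynomial part, so the numerator is (127/2)·w^3 + o(w^3), and the limit is (127/2)/(1) = 127/2.

127/2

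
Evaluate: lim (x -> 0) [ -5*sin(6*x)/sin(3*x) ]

Substitution gives 0/0.
Divide numerator and denominator by x: sin(6x)/x → 6 and sin(3x)/x → 3, so the limit is -5·6/3 = -10.

-10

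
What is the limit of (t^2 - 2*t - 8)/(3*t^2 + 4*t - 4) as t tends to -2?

3/4

Since t = -2 makes numerator and denominator zero, (t + 2) divides both.
Cancelling it gives (t - 4)/(3*t - 2); now plug in t = -2 to get 3/4.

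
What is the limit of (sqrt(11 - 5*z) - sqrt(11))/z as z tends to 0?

Substitution gives 0/0. Multiply numerator and denominator by the conjugate √(11 - 5z) + √11.
The numerator becomes (11 - 5z) − 11 = -5z, so the expression simplifies to -5/(√(11 - 5z) + √11).
Letting z → 0 gives -5/(2√11) = -5*√(11)/22.

-5*√(11)/22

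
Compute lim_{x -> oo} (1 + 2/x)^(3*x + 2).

Write it as [(1 + 2/x)^x]^(3) · (1 + 2/x)^(2). The bracketed term tends to e^(2) and the second factor to 1, so the limit is e^(6).

e^(6)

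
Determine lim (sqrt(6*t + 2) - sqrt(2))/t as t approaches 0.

Substitution gives 0/0. Multiply numerator and denominator by the conjugate √(2 + 6t) + √2.
The numerator becomes (2 + 6t) − 2 = 6t, so the expression simplifies to 6/(√(2 + 6t) + √2).
Letting t → 0 gives 6/(2√2) = 3*√(2)/2.

3*√(2)/2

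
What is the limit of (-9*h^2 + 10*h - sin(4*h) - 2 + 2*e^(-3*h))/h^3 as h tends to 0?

5/3

Substitution gives 0/0 (the numerator vanishes to order 3).
Expand each term to order h^3: the coefficient of h^3 in −sin(4h) is 32/3 and in 2·e^(-3h) is -9.
Lower-order terms cancel with the polynomial part, so the numerator is (5/3)·h^3 + o(h^3), and the limit is (5/3)/(1) = 5/3.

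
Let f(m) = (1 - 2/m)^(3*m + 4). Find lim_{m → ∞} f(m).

e^(-6)

Write it as [(1 - 2/m)^m]^(3) · (1 - 2/m)^(4). The bracketed term tends to e^(-2) and the second factor to 1, so the limit is e^(-6).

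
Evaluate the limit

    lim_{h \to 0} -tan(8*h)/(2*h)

-4

Substitution gives 0/0.
Since tan(u)/u → 1 as u → 0, tan(8h)/(8h) → 1 and the limit is 8/(-2) = -4.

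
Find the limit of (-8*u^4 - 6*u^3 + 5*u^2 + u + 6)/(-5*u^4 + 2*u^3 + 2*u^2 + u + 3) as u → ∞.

8/5

Numerator and denominator both have degree 4.
Dividing every term by u^4, all lower-order terms vanish and the limit is the ratio of leading coefficients, -8/(-5) = 8/5.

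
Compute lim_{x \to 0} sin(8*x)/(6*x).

Substitution gives 0/0.
Write it as (8/6)·sin(8x)/(8x); since sin(u)/u → 1, the limit is 4/3.

4/3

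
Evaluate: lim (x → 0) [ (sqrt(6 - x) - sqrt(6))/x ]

Substitution gives 0/0. Multiply numerator and denominator by the conjugate √(6 - x) + √6.
The numerator becomes (6 - x) − 6 = -x, so the expression simplifies to -1/(√(6 - x) + √6).
Letting x → 0 gives -1/(2√6) = -√(6)/12.

-√(6)/12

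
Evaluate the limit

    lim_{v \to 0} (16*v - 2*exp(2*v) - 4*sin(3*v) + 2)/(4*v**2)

-1

Substitution gives 0/0; apply L'Hôpital's rule 2 times.
After differentiating numerator and denominator 2 times the quotient is (-8*e^(2*v) + 36*sin(3*v))/(8); at v = 0 this is -1.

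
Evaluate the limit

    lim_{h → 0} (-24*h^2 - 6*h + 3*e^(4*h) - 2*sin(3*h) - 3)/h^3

Substitution gives 0/0; apply L'Hôpital's rule 3 times.
After differentiating numerator and denominator 3 times the quotient is (192*e^(4*h) + 54*cos(3*h))/(6); at h = 0 this is 41.

41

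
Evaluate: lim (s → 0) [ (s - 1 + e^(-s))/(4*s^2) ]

1/8

Direct substitution gives 0/0.
Apply L'Hôpital: lim (1 - e^(-s))/(8*s), still 0/0.
After 2 applications of L'Hôpital's rule the quotient is (e^(-s))/(8); substituting s = 0 gives 1/8.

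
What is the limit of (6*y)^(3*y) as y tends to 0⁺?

1

Base → 0⁺ and exponent → 0⁺: a 0^0 form.
Take logs: 3y·ln(6y). This is 0·(−∞); rewriting as ln(6y)/(1/(3y)) and applying L'Hôpital gives 0.
Hence the limit is e^0 = 1.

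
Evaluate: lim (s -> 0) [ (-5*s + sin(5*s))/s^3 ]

-125/6

Direct substitution gives 0/0.
Apply L'Hôpital: lim (5*cos(5*s) - 5)/(3*s^2), still 0/0.
Apply L'Hôpital: lim (-25*sin(5*s))/(6*s), still 0/0.
After 3 applications of L'Hôpital's rule the quotient is (-125*cos(5*s))/(6); substituting s = 0 gives -125/6.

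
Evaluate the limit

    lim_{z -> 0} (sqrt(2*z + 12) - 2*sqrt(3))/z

Substitution gives 0/0. Multiply numerator and denominator by the conjugate √(12 + 2z) + √12.
The numerator becomes (12 + 2z) − 12 = 2z, so the expression simplifies to 2/(√(12 + 2z) + √12).
Letting z → 0 gives 2/(2√12) = √(3)/6.

√(3)/6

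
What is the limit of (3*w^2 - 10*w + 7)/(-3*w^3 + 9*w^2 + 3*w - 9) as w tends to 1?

-1/3

At w = 1 both the top and bottom vanish — a removable singularity. Factoring out (w - 1) from each leaves (3*w - 7)/(-3*w^2 + 6*w + 9), which at w = 1 equals -1/3.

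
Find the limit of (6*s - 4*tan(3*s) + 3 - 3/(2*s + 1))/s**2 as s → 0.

Substitution gives 0/0; apply L'Hôpital's rule 2 times.
After differentiating numerator and denominator 2 times the quotient is (-72*tan(3*s)/cos(3*s)^2 - 24/(2*s + 1)^3)/(2); at s = 0 this is -12.

-12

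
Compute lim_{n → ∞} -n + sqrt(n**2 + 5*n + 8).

This has the form ∞ − ∞. Multiply and divide by the conjugate √(n^2 + 5*n + 8) + n.
That gives (5n + 8) / (√(n^2 + 5*n + 8) + n).
Divide numerator and denominator by n: the limit is 5/(2·1) = 5/2.

5/2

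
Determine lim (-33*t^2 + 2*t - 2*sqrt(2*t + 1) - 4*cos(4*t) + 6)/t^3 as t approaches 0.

Substitution gives 0/0 (the numerator vanishes to order 3).
Expand each term to order t^3: the coefficient of t^3 in -4·cos(4t) is 0 and in -2·√(1 + 2t) is -1.
Lower-order terms cancel with the polynomial part, so the numerator is (-1)·t^3 + o(t^3), and the limit is (-1)/(1) = -1.

-1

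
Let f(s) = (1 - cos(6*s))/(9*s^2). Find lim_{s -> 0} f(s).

Substitution gives 0/0.
Use (1 − cos u)/u² → 1/2 with u = 6s: the limit is 6²/(2·9) = 2.

2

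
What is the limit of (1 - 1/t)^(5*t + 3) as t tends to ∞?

e^(-5)

The base → 1 and the exponent → ∞: a 1^∞ form.
Take logarithms: (5t + 3)·ln(1 - 1/t). Since ln(1+u) ~ u for small u, this behaves like (5t)·(-1/t) → -5.
So the limit is e^(-5).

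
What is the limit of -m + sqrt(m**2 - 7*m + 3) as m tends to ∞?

-7/2

An ∞ − ∞ form. Rationalising with the conjugate, the difference becomes (-7m + 3) / (√(m^2 - 7*m + 3) + m).
For large m the denominator behaves like 2·m, so the quotient tends to -7/2 = -7/2.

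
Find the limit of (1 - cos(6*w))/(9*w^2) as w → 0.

Substitution gives 0/0.
Use (1 − cos u)/u² → 1/2 with u = 6w: the limit is 6²/(2·9) = 2.

2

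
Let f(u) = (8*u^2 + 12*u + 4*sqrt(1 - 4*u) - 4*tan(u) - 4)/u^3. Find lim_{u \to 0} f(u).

Substitution gives 0/0 (the numerator vanishes to order 3).
Expand each term to order u^3: the coefficient of u^3 in 4·√(1 - 4u) is -16 and in -4·tan(u) is -4/3.
Lower-order terms cancel with the polynomial part, so the numerator is (-52/3)·u^3 + o(u^3), and the limit is (-52/3)/(1) = -52/3.

-52/3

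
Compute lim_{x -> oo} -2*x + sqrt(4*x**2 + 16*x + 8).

4

This has the form ∞ − ∞. Multiply and divide by the conjugate √(4*x^2 + 16*x + 8) + 2x.
That gives (16x + 8) / (√(4*x^2 + 16*x + 8) + 2x).
Divide numerator and denominator by x: the limit is 16/(2·2) = 4.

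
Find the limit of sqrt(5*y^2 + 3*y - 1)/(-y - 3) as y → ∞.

-√(5)

For large |y|, √(5*y^2 + 3*y - 1) ≈ √5·|y| and the denominator ≈ -y.
Since y → +∞, |y| = y, giving √5/(-1) = -√(5).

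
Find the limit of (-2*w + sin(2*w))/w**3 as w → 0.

Direct substitution gives 0/0.
Apply L'Hôpital: lim (2*cos(2*w) - 2)/(3*w^2), still 0/0.
Apply L'Hôpital: lim (-4*sin(2*w))/(6*w), still 0/0.
After 3 applications of L'Hôpital's rule the quotient is (-8*cos(2*w))/(6); substituting w = 0 gives -4/3.

-4/3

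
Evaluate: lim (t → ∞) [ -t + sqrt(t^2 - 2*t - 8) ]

An ∞ − ∞ form. Rationalising with the conjugate, the difference becomes (-2t - 8) / (√(t^2 - 2*t - 8) + t).
For large t the denominator behaves like 2·t, so the quotient tends to -2/2 = -1.

-1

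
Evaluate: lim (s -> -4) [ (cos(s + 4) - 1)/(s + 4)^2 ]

-1/2

Direct substitution gives 0/0.
Apply L'Hôpital: lim (-sin(s + 4))/(2*s + 8), still 0/0.
After 2 applications of L'Hôpital's rule the quotient is (-cos(s + 4))/(2); substituting s = -4 gives -1/2.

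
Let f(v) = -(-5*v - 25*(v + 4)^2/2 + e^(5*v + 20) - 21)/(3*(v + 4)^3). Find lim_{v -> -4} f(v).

Direct substitution gives 0/0.
Apply L'Hôpital: lim (-25*v + 5*e^(5*v + 20) - 105)/(-9*(v + 4)^2), still 0/0.
Apply L'Hôpital: lim (25*e^(5*v + 20) - 25)/(-18*v - 72), still 0/0.
After 3 applications of L'Hôpital's rule the quotient is (125*e^(5*v + 20))/(-18); substituting v = -4 gives -125/18.

-125/18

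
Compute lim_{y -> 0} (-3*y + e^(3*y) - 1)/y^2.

9/2

Direct substitution gives 0/0.
Apply L'Hôpital: lim (3*e^(3*y) - 3)/(2*y), still 0/0.
After 2 applications of L'Hôpital's rule the quotient is (9*e^(3*y))/(2); substituting y = 0 gives 9/2.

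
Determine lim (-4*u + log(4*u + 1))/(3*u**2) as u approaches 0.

-8/3

Direct substitution gives 0/0.
Apply L'Hôpital: lim (-4 + 4/(4*u + 1))/(6*u), still 0/0.
After 2 applications of L'Hôpital's rule the quotient is (-16/(4*u + 1)^2)/(6); substituting u = 0 gives -8/3.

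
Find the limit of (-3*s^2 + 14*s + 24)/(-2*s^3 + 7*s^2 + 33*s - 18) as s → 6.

2/9

Direct substitution gives 0/0, so factor. Both numerator and denominator have (s - 6) as a factor.
After cancelling, the expression reduces to (-3*s - 4)/(-2*s^2 - 5*s + 3).
Substituting s = 6 gives 2/9.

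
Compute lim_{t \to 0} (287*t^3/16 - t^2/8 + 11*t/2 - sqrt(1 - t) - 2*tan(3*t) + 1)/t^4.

Substitution gives 0/0; apply L'Hôpital's rule 4 times.
After differentiating numerator and denominator 4 times the quotient is (1296*tan(3*t)/cos(3*t)^2 - 3888*tan(3*t)/cos(3*t)^4 + 15/(16*(1 - t)^(7/2)))/(24); at t = 0 this is 5/128.

5/128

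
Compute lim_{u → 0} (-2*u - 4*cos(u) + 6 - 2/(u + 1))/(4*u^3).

Substitution gives 0/0 (the numerator vanishes to order 3).
Expand each term to order u^3: the coefficient of u^3 in -2·1/(1 + u) is 2 and in -4·cos(u) is 0.
Lower-order terms cancel with the polynomial part, so the numerator is (2)·u^3 + o(u^3), and the limit is (2)/(4) = 1/2.

1/2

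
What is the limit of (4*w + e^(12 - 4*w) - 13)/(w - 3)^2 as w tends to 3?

Direct substitution gives 0/0.
Apply L'Hôpital: lim (4 - 4*e^(12 - 4*w))/(2*w - 6), still 0/0.
After 2 applications of L'Hôpital's rule the quotient is (16*e^(12 - 4*w))/(2); substituting w = 3 gives 8.

8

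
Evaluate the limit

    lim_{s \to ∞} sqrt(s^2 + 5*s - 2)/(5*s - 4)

1/5

For large |s|, √(s^2 + 5*s - 2) ≈ √1·|s| and the denominator ≈ 5s.
Since s → +∞, |s| = s, giving √1/(5) = 1/5.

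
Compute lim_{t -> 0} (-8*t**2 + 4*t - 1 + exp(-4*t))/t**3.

Direct substitution gives 0/0.
Apply L'Hôpital: lim (-16*t + 4 - 4*e^(-4*t))/(3*t^2), still 0/0.
Apply L'Hôpital: lim (-16 + 16*e^(-4*t))/(6*t), still 0/0.
After 3 applications of L'Hôpital's rule the quotient is (-64*e^(-4*t))/(6); substituting t = 0 gives -32/3.

-32/3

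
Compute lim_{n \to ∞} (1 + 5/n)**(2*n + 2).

Let L be the limit and take ln: ln L = lim (2n + 2)·ln(1 + 5/n) = lim (2n + 2)·(5/n + O(1/n²)) = 10.
Hence L = e^(10).

e^(10)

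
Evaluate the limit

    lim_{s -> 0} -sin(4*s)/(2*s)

Substitution gives 0/0.
Write it as (4/(-2))·sin(4s)/(4s); since sin(u)/u → 1, the limit is -2.

-2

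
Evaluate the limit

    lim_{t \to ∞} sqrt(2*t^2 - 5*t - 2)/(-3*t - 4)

-√(2)/3

For large |t|, √(2*t^2 - 5*t - 2) ≈ √2·|t| and the denominator ≈ -3t.
Since t → +∞, |t| = t, giving √2/(-3) = -√(2)/3.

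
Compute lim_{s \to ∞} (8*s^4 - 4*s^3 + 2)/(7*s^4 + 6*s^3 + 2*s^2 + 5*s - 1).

8/7

Numerator and denominator both have degree 4.
Dividing every term by s^4, all lower-order terms vanish and the limit is the ratio of leading coefficients, 8/(7) = 8/7.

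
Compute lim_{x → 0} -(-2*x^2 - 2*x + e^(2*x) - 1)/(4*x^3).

Direct substitution gives 0/0.
Apply L'Hôpital: lim (-4*x + 2*e^(2*x) - 2)/(-12*x^2), still 0/0.
Apply L'Hôpital: lim (4*e^(2*x) - 4)/(-24*x), still 0/0.
After 3 applications of L'Hôpital's rule the quotient is (8*e^(2*x))/(-24); substituting x = 0 gives -1/3.

-1/3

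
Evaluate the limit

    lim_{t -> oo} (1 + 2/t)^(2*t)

e^(4)

The base → 1 and the exponent → ∞: a 1^∞ form.
Take logarithms: (2t)·ln(1 + 2/t). Since ln(1+u) ~ u for small u, this behaves like (2t)·(2/t) → 4.
So the limit is e^(4).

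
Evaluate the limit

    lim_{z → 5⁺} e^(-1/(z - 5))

0

As z → 5⁺, -1/(z - 5) → −∞, so e^(-1/(z - 5)) → 0.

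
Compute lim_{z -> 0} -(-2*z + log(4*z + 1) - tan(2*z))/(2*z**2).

4

Substitution gives 0/0; apply L'Hôpital's rule 2 times.
After differentiating numerator and denominator 2 times the quotient is (-8*tan(2*z)/cos(2*z)^2 - 16/(4*z + 1)^2)/(-4); at z = 0 this is 4.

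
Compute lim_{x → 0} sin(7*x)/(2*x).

7/2

Substitution gives 0/0.
Write it as (7/2)·sin(7x)/(7x); since sin(u)/u → 1, the limit is 7/2.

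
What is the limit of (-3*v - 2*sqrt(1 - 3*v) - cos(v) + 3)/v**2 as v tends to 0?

11/4

Substitution gives 0/0; apply L'Hôpital's rule 2 times.
After differentiating numerator and denominator 2 times the quotient is (cos(v) + 9/(2*(1 - 3*v)^(3/2)))/(2); at v = 0 this is 11/4.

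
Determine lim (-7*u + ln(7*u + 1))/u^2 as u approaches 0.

Direct substitution gives 0/0.
Apply L'Hôpital: lim (-7 + 7/(7*u + 1))/(2*u), still 0/0.
After 2 applications of L'Hôpital's rule the quotient is (-49/(7*u + 1)^2)/(2); substituting u = 0 gives -49/2.

-49/2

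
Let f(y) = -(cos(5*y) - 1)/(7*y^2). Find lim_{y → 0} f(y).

25/14

Direct substitution gives 0/0.
Apply L'Hôpital: lim (-5*sin(5*y))/(-14*y), still 0/0.
After 2 applications of L'Hôpital's rule the quotient is (-25*cos(5*y))/(-14); substituting y = 0 gives 25/14.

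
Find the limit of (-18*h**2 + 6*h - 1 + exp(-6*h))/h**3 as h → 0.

-36

Direct substitution gives 0/0.
Apply L'Hôpital: lim (-36*h + 6 - 6*e^(-6*h))/(3*h^2), still 0/0.
Apply L'Hôpital: lim (-36 + 36*e^(-6*h))/(6*h), still 0/0.
After 3 applications of L'Hôpital's rule the quotient is (-216*e^(-6*h))/(6); substituting h = 0 gives -36.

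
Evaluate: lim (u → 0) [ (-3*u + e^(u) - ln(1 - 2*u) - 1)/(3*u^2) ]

5/6

Substitution gives 0/0; apply L'Hôpital's rule 2 times.
After differentiating numerator and denominator 2 times the quotient is (e^(u) + 4/(2*u - 1)^2)/(6); at u = 0 this is 5/6.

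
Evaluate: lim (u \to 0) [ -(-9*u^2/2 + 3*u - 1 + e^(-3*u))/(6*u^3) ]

Direct substitution gives 0/0.
Apply L'Hôpital: lim (-9*u + 3 - 3*e^(-3*u))/(-18*u^2), still 0/0.
Apply L'Hôpital: lim (-9 + 9*e^(-3*u))/(-36*u), still 0/0.
After 3 applications of L'Hôpital's rule the quotient is (-27*e^(-3*u))/(-36); substituting u = 0 gives 3/4.

3/4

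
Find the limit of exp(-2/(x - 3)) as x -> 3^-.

∞

As x → 3⁻, -2/(x - 3) → +∞, so e^(-2/(x - 3)) → ∞.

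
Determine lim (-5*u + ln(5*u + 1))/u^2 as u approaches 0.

-25/2

Direct substitution gives 0/0.
Apply L'Hôpital: lim (-5 + 5/(5*u + 1))/(2*u), still 0/0.
After 2 applications of L'Hôpital's rule the quotient is (-25/(5*u + 1)^2)/(2); substituting u = 0 gives -25/2.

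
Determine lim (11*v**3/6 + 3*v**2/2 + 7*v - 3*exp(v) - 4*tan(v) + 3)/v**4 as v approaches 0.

-1/8

Substitution gives 0/0; apply L'Hôpital's rule 4 times.
After differentiating numerator and denominator 4 times the quotient is (-3*e^(v) - 96*tan(v)^5 - 160*tan(v)^3 - 64*tan(v))/(24); at v = 0 this is -1/8.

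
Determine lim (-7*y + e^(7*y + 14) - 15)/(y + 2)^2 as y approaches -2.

Direct substitution gives 0/0.
Apply L'Hôpital: lim (7*e^(7*y + 14) - 7)/(2*y + 4), still 0/0.
After 2 applications of L'Hôpital's rule the quotient is (49*e^(7*y + 14))/(2); substituting y = -2 gives 49/2.

49/2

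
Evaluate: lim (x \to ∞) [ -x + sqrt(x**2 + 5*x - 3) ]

5/2

This has the form ∞ − ∞. Multiply and divide by the conjugate √(x^2 + 5*x - 3) + x.
That gives (5x - 3) / (√(x^2 + 5*x - 3) + x).
Divide numerator and denominator by x: the limit is 5/(2·1) = 5/2.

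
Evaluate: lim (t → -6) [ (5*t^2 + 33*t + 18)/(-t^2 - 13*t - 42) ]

Direct substitution gives 0/0, so factor. Both numerator and denominator have (t + 6) as a factor.
After cancelling, the expression reduces to (5*t + 3)/(-t - 7).
Substituting t = -6 gives 27.

27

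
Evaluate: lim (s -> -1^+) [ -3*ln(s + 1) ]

As s → -1⁺, s + 1 → 0⁺ and ln(s + 1) → −∞.
Multiplying by -3 gives ∞.

∞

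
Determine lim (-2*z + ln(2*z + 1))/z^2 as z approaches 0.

-2

Direct substitution gives 0/0.
Apply L'Hôpital: lim (-2 + 2/(2*z + 1))/(2*z), still 0/0.
After 2 applications of L'Hôpital's rule the quotient is (-4/(2*z + 1)^2)/(2); substituting z = 0 gives -2.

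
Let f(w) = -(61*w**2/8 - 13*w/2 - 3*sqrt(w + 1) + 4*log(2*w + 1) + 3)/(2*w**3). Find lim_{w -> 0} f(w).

-503/96

Substitution gives 0/0; apply L'Hôpital's rule 3 times.
After differentiating numerator and denominator 3 times the quotient is (64/(2*w + 1)^3 - 9/(8*(w + 1)^(5/2)))/(-12); at w = 0 this is -503/96.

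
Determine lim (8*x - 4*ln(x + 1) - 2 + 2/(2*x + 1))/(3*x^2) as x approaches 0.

10/3

Substitution gives 0/0 (the numerator vanishes to order 2).
Expand each term to order x^2: the coefficient of x^2 in -4·ln(1 + x) is 2 and in 2·1/(1 + 2x) is 8.
Lower-order terms cancel with the polynomial part, so the numerator is (10)·x^2 + o(x^2), and the limit is (10)/(3) = 10/3.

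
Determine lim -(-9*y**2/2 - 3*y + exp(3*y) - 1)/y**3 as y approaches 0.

Direct substitution gives 0/0.
Apply L'Hôpital: lim (-9*y + 3*e^(3*y) - 3)/(-3*y^2), still 0/0.
Apply L'Hôpital: lim (9*e^(3*y) - 9)/(-6*y), still 0/0.
After 3 applications of L'Hôpital's rule the quotient is (27*e^(3*y))/(-6); substituting y = 0 gives -9/2.

-9/2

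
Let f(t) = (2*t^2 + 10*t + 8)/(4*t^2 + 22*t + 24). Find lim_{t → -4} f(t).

3/5

At t = -4 both the top and bottom vanish — a removable singularity. Factoring out (t + 4) from each leaves (2*t + 2)/(4*t + 6), which at t = -4 equals 3/5.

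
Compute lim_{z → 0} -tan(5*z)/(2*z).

-5/2

Substitution gives 0/0.
Since tan(u)/u → 1 as u → 0, tan(5z)/(5z) → 1 and the limit is 5/(-2) = -5/2.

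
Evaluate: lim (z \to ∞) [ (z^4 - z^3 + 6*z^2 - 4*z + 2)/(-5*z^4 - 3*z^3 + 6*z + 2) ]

-1/5

Numerator and denominator both have degree 4.
Dividing every term by z^4, all lower-order terms vanish and the limit is the ratio of leading coefficients, 1/(-5) = -1/5.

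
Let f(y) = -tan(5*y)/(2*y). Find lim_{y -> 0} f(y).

-5/2

Substitution gives 0/0.
Since tan(u)/u → 1 as u → 0, tan(5y)/(5y) → 1 and the limit is 5/(-2) = -5/2.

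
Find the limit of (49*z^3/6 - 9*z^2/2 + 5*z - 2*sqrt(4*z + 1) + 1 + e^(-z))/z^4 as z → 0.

481/24

Substitution gives 0/0; apply L'Hôpital's rule 4 times.
After differentiating numerator and denominator 4 times the quotient is (e^(-z) + 480/(4*z + 1)^(7/2))/(24); at z = 0 this is 481/24.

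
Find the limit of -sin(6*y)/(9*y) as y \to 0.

Substitution gives 0/0.
Write it as (6/(-9))·sin(6y)/(6y); since sin(u)/u → 1, the limit is -2/3.

-2/3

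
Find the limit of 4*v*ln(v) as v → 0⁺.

0

This is a 0·(−∞) form. Rewrite as 4·ln(v) / v^(−1) and apply L'Hôpital:
the derivative quotient is 4·(1/v) / (−1·v^(−2)) = (-4/1)·v^1 → 0.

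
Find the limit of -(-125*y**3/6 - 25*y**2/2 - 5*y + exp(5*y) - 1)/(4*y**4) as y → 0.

-625/96

Direct substitution gives 0/0.
Apply L'Hôpital: lim (-125*y^2/2 - 25*y + 5*e^(5*y) - 5)/(-16*y^3), still 0/0.
Apply L'Hôpital: lim (-125*y + 25*e^(5*y) - 25)/(-48*y^2), still 0/0.
Apply L'Hôpital: lim (125*e^(5*y) - 125)/(-96*y), still 0/0.
After 4 applications of L'Hôpital's rule the quotient is (625*e^(5*y))/(-96); substituting y = 0 gives -625/96.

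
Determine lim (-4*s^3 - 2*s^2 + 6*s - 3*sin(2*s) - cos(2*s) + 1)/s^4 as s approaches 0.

Substitution gives 0/0 (the numerator vanishes to order 4).
Expand each term to order s^4: the coefficient of s^4 in -3·sin(2s) is 0 and in −cos(2s) is -2/3.
Lower-order terms cancel with the polynomial part, so the numerator is (-2/3)·s^4 + o(s^4), and the limit is (-2/3)/(1) = -2/3.

-2/3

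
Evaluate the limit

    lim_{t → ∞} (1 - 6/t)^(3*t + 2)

The base → 1 and the exponent → ∞: a 1^∞ form.
Take logarithms: (3t + 2)·ln(1 - 6/t). Since ln(1+u) ~ u for small u, this behaves like (3t)·(-6/t) → -18.
So the limit is e^(-18).

e^(-18)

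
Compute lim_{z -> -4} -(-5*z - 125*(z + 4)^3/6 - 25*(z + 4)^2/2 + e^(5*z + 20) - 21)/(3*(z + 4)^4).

-625/72

Direct substitution gives 0/0.
Apply L'Hôpital: lim (-25*z - 125*(z + 4)^2/2 + 5*e^(5*z + 20) - 105)/(-12*(z + 4)^3), still 0/0.
Apply L'Hôpital: lim (-125*z + 25*e^(5*z + 20) - 525)/(-36*(z + 4)^2), still 0/0.
Apply L'Hôpital: lim (125*e^(5*z + 20) - 125)/(-72*z - 288), still 0/0.
After 4 applications of L'Hôpital's rule the quotient is (625*e^(5*z + 20))/(-72); substituting z = -4 gives -625/72.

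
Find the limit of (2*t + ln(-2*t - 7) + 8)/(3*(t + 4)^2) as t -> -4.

-2/3

Direct substitution gives 0/0.
Apply L'Hôpital: lim (2 - 2/(-2*t - 7))/(6*t + 24), still 0/0.
After 2 applications of L'Hôpital's rule the quotient is (-4/(-2*t - 7)^2)/(6); substituting t = -4 gives -2/3.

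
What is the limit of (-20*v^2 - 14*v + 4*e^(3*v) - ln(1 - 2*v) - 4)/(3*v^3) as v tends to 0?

Substitution gives 0/0 (the numerator vanishes to order 3).
Expand each term to order v^3: the coefficient of v^3 in 4·e^(3v) is 18 and in −ln(1 - 2v) is 8/3.
Lower-order terms cancel with the polynomial part, so the numerator is (62/3)·v^3 + o(v^3), and the limit is (62/3)/(3) = 62/9.

62/9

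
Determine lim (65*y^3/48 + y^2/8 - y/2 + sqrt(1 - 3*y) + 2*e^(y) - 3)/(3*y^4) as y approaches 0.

Substitution gives 0/0 (the numerator vanishes to order 4).
Expand each term to order y^4: the coefficient of y^4 in √(1 - 3y) is -405/128 and in 2·e^(y) is 1/12.
Lower-order terms cancel with the polynomial part, so the numerator is (-1183/384)·y^4 + o(y^4), and the limit is (-1183/384)/(3) = -1183/1152.

-1183/1152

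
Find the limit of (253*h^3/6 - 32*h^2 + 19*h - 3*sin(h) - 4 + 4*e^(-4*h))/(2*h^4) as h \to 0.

64/3

Substitution gives 0/0; apply L'Hôpital's rule 4 times.
After differentiating numerator and denominator 4 times the quotient is (-3*sin(h) + 1024*e^(-4*h))/(48); at h = 0 this is 64/3.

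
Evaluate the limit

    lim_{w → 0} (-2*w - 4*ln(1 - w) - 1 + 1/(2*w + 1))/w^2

Substitution gives 0/0; apply L'Hôpital's rule 2 times.
After differentiating numerator and denominator 2 times the quotient is (8/(2*w + 1)^3 + 4/(w - 1)^2)/(2); at w = 0 this is 6.

6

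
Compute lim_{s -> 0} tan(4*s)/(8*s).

Substitution gives 0/0.
Since tan(u)/u → 1 as u → 0, tan(4s)/(4s) → 1 and the limit is 4/8 = 1/2.

1/2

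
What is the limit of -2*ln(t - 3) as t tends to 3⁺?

∞

As t → 3⁺, t - 3 → 0⁺ and ln(t - 3) → −∞.
Multiplying by -2 gives ∞.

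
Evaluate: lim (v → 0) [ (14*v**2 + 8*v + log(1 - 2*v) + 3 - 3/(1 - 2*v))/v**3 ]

Substitution gives 0/0 (the numerator vanishes to order 3).
Expand each term to order v^3: the coefficient of v^3 in -3·1/(1 - 2v) is -24 and in ln(1 - 2v) is -8/3.
Lower-order terms cancel with the polynomial part, so the numerator is (-80/3)·v^3 + o(v^3), and the limit is (-80/3)/(1) = -80/3.

-80/3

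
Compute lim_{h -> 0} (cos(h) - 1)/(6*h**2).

Direct substitution gives 0/0.
Apply L'Hôpital: lim (-sin(h))/(12*h), still 0/0.
After 2 applications of L'Hôpital's rule the quotient is (-cos(h))/(12); substituting h = 0 gives -1/12.

-1/12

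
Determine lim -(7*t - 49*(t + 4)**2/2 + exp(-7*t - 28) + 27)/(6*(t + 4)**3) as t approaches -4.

Direct substitution gives 0/0.
Apply L'Hôpital: lim (-49*t - 7*e^(-7*t - 28) - 189)/(-18*(t + 4)^2), still 0/0.
Apply L'Hôpital: lim (49*e^(-7*t - 28) - 49)/(-36*t - 144), still 0/0.
After 3 applications of L'Hôpital's rule the quotient is (-343*e^(-7*t - 28))/(-36); substituting t = -4 gives 343/36.

343/36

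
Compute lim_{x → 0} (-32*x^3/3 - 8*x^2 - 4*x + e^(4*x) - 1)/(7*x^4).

Direct substitution gives 0/0.
Apply L'Hôpital: lim (-32*x^2 - 16*x + 4*e^(4*x) - 4)/(28*x^3), still 0/0.
Apply L'Hôpital: lim (-64*x + 16*e^(4*x) - 16)/(84*x^2), still 0/0.
Apply L'Hôpital: lim (64*e^(4*x) - 64)/(168*x), still 0/0.
After 4 applications of L'Hôpital's rule the quotient is (256*e^(4*x))/(168); substituting x = 0 gives 32/21.

32/21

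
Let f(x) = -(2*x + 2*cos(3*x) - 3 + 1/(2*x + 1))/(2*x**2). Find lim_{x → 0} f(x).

Substitution gives 0/0 (the numerator vanishes to order 2).
Expand each term to order x^2: the coefficient of x^2 in 2·cos(3x) is -9 and in 1/(1 + 2x) is 4.
Lower-order terms cancel with the polynomial part, so the numerator is (-5)·x^2 + o(x^2), and the limit is (-5)/(-2) = 5/2.

5/2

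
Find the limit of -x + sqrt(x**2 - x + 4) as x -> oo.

-1/2

This has the form ∞ − ∞. Multiply and divide by the conjugate √(x^2 - x + 4) + x.
That gives (-x + 4) / (√(x^2 - x + 4) + x).
Divide numerator and denominator by x: the limit is -1/(2·1) = -1/2.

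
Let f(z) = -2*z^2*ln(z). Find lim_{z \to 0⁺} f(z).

This is a 0·(−∞) form. Rewrite as -2·ln(z) / z^(−2) and apply L'Hôpital:
the derivative quotient is -2·(1/z) / (−2·z^(−3)) = (2/2)·z^2 → 0.

0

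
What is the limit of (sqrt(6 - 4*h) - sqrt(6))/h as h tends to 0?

A 0/0 form; rationalise with √(6 - 4h) + √6. This collapses the numerator to -4h, leaving -4/(√(6 - 4h) + √6) → -4/(2√6) = -√(6)/3.

-√(6)/3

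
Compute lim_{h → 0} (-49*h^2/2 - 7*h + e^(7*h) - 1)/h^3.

Direct substitution gives 0/0.
Apply L'Hôpital: lim (-49*h + 7*e^(7*h) - 7)/(3*h^2), still 0/0.
Apply L'Hôpital: lim (49*e^(7*h) - 49)/(6*h), still 0/0.
After 3 applications of L'Hôpital's rule the quotient is (343*e^(7*h))/(6); substituting h = 0 gives 343/6.

343/6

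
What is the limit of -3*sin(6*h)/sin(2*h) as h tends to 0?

-9

Substitution gives 0/0.
Divide numerator and denominator by h: sin(6h)/h → 6 and sin(2h)/h → 2, so the limit is -3·6/2 = -9.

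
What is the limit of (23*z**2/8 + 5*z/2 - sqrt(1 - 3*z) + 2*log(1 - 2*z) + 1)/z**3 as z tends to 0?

Substitution gives 0/0; apply L'Hôpital's rule 3 times.
After differentiating numerator and denominator 3 times the quotient is (32/(2*z - 1)^3 + 81/(8*(1 - 3*z)^(5/2)))/(6); at z = 0 this is -175/48.

-175/48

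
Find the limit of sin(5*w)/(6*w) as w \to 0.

Substitution gives 0/0.
Write it as (5/6)·sin(5w)/(5w); since sin(u)/u → 1, the limit is 5/6.

5/6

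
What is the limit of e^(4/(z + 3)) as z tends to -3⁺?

As z → -3⁺, 4/(z + 3) → +∞, so e^(4/(z + 3)) → ∞.

∞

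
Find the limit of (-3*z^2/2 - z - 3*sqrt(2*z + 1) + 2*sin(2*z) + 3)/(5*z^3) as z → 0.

-5/6

Substitution gives 0/0 (the numerator vanishes to order 3).
Expand each term to order z^3: the coefficient of z^3 in 2·sin(2z) is -8/3 and in -3·√(1 + 2z) is -3/2.
Lower-order terms cancel with the polynomial part, so the numerator is (-25/6)·z^3 + o(z^3), and the limit is (-25/6)/(5) = -5/6.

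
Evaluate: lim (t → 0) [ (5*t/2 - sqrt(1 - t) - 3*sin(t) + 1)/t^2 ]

Substitution gives 0/0 (the numerator vanishes to order 2).
Expand each term to order t^2: the coefficient of t^2 in -3·sin(t) is 0 and in −√(1 - t) is 1/8.
Lower-order terms cancel with the polynomial part, so the numerator is (1/8)·t^2 + o(t^2), and the limit is (1/8)/(1) = 1/8.

1/8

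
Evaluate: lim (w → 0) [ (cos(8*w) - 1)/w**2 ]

-32

Direct substitution gives 0/0.
Apply L'Hôpital: lim (-8*sin(8*w))/(2*w), still 0/0.
After 2 applications of L'Hôpital's rule the quotient is (-64*cos(8*w))/(2); substituting w = 0 gives -32.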